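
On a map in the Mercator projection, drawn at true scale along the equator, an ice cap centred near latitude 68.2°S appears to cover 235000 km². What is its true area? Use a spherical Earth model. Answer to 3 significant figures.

The Mercator projection is conformal; its linear scale factor is the same in every direction and equals sec φ = 1/cos φ.
Areal scale = k² = sec²φ = 1/cos²(68.2°) = 1/0.3714² = 7.251.
True area = apparent / (areal scale) = 235000 / 7.251 ≈ 32400 km².

32400 km²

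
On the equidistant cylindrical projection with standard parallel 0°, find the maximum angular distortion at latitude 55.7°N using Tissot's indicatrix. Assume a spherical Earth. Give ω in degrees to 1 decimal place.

32.4°

For the equirectangular projection with φ₀ = 0 (plate carrée), h = 1 along meridians and k = sec φ along parallels.
At 55.7°: h = 1.000, k = 1.775; principal scales a = 1.775, b = 1.000.
sin(ω/2) = (a − b)/(a + b) = 0.7745/2.775 = 0.2792, so ω = 2 arcsin(0.2792) ≈ 32.4°.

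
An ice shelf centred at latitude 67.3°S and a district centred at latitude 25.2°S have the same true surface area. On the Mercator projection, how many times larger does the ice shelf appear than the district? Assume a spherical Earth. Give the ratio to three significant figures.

On Mercator, area is exaggerated by sec²φ = 1/cos²φ.
At 67.3°: sec²(67.3°) = 1/0.3859² = 6.715.
At 25.2°: sec²(25.2°) = 1/0.9048² = 1.221.
Ratio = 6.715/1.221 = cos²(25.2°)/cos²(67.3°) ≈ 5.50.

5.50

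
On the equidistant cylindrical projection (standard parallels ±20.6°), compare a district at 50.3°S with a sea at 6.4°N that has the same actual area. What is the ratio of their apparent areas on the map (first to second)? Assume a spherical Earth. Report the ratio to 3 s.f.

The equidistant cylindrical projection with φ₀ = 20.6° has h = 1 (meridians true) and k = cos φ₀ / cos φ along parallels.
Areal scale at 50.3°: h·k = 1.000 × 1.465 = 1.465.
Areal scale at 6.4°: h·k = 1.000 × 0.9419 = 0.9419.
Ratio = 1.465/0.9419 ≈ 1.56.

1.56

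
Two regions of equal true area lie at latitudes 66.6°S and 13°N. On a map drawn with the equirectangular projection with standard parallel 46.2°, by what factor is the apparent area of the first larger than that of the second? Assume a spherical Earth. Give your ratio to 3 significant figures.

2.45

In the equirectangular projection with standard parallel φ₀ = 46.2° (x = Rλ cos φ₀, y = Rφ), meridians are true-scale (h = 1) and the parallel scale is k = cos φ₀ / cos φ.
Areal scale at 66.6°: h·k = 1.000 × 1.743 = 1.743.
Areal scale at 13°: h·k = 1.000 × 0.7103 = 0.7103.
Ratio = 1.743/0.7103 ≈ 2.45.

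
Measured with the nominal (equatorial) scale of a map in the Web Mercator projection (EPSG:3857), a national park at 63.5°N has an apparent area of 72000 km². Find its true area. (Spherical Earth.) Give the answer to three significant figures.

14300 km²

The Mercator projection is conformal; its linear scale factor is the same in every direction and equals sec φ = 1/cos φ.
Areal scale = k² = sec²φ = 1/cos²(63.5°) = 1/0.4462² = 5.023.
True area = apparent / (areal scale) = 72000 / 5.023 ≈ 14300 km².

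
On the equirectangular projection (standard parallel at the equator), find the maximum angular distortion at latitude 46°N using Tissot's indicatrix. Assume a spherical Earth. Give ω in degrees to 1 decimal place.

20.8°

In the plate carrée (x = Rλ, y = Rφ), meridians are true-scale (h = 1) and parallels are stretched by k = sec φ.
At 46°: h = 1.000, k = 1.440; principal scales a = 1.440, b = 1.000.
sin(ω/2) = (a − b)/(a + b) = 0.4396/2.440 = 0.1802, so ω = 2 arcsin(0.1802) ≈ 20.8°.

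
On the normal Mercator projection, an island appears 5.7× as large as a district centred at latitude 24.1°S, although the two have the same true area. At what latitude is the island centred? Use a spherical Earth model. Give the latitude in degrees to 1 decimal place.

67.5°

On Mercator, (apparent₁)/(apparent₂) = sec²φ₁ / sec²φ₂ when true areas are equal.
cos²φ₂ / cos²φ₁ = 5.7  ⇒  cos φ₁ = cos 24.1° / √5.7 = 0.9128/2.387 = 0.3823.
φ₁ = arccos(0.3823) ≈ 67.5°.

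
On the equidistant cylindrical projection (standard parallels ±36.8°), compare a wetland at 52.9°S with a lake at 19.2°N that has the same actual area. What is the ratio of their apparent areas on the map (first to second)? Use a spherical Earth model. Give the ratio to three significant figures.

1.57

In the equirectangular projection with standard parallel φ₀ = 36.8° (x = Rλ cos φ₀, y = Rφ), meridians are true-scale (h = 1) and the parallel scale is k = cos φ₀ / cos φ.
Areal scale at 52.9°: h·k = 1.000 × 1.327 = 1.327.
Areal scale at 19.2°: h·k = 1.000 × 0.8479 = 0.8479.
Ratio = 1.327/0.8479 ≈ 1.57.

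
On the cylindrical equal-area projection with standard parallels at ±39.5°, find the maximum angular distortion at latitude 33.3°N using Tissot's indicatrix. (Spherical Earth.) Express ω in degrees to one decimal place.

9.1°

Cylindrical equal-area (φ₀ = 39.5°): h = cos φ / cos 39.5° along meridians, k = cos 39.5° / cos φ along parallels; h·k = 1.
At 33.3°: h = 1.083, k = 0.9232; principal scales a = 1.083, b = 0.9232.
sin(ω/2) = (a − b)/(a + b) = 0.1600/2.006 = 0.07973, so ω = 2 arcsin(0.07973) ≈ 9.1°.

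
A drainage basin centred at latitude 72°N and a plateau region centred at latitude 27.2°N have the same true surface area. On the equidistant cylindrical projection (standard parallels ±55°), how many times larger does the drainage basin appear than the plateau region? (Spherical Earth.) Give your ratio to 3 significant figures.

With standard parallel φ₀ = 55°, the equirectangular projection gives x = Rλ cos φ₀, y = Rφ, so h = 1 and k = cos 55° / cos φ.
Areal scale at 72°: h·k = 1.000 × 1.856 = 1.856.
Areal scale at 27.2°: h·k = 1.000 × 0.6449 = 0.6449.
Ratio = 1.856/0.6449 ≈ 2.88.

2.88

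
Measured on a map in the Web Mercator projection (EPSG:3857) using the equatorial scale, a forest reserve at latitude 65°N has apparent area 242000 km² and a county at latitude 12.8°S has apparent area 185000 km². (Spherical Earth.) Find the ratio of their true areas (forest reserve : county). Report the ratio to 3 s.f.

Mercator's areal exaggeration is sec²φ; hence true area = (apparent area) · cos²φ.
True area of forest reserve: 242000 × cos²(65°) = 242000 × 0.1786 = 43220 km².
True area of county: 185000 × cos²(12.8°) = 185000 × 0.9509 = 175900 km².
Ratio = 43220 / 175900 ≈ 0.246.

0.246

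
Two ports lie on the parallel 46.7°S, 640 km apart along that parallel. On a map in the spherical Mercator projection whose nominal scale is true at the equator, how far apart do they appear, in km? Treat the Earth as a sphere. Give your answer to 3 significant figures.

Mercator is conformal, so the point scale is isotropic: h = k = sec φ = 1/cos φ.
Along the parallel, k = sec 46.7° = 1/0.6858 = 1.458.
Map distance = 640 × 1.458 ≈ 933 km.

933 km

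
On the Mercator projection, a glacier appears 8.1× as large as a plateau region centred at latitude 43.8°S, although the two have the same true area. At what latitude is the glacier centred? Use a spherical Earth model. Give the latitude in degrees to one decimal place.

Mercator areal scale is sec²φ, so apparent-area ratio = sec²φ₁ / sec²φ₂ = cos²φ₂ / cos²φ₁.
cos²φ₂ / cos²φ₁ = 8.1  ⇒  cos φ₁ = cos 43.8° / √8.1 = 0.7218/2.846 = 0.2536.
φ₁ = arccos(0.2536) ≈ 75.3°.

75.3°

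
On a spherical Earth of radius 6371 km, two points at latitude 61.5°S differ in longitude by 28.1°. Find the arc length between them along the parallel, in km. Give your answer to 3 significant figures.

1490 km

Arc length along a parallel = R cos φ · Δλ (with Δλ in radians).
= 6371 × cos 61.5° × (28.1° × π/180) = 6371 × 0.4772 × 0.4904 ≈ 1490 km.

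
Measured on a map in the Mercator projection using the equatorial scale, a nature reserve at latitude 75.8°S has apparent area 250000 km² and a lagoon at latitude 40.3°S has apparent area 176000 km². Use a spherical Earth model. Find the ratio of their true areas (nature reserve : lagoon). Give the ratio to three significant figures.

0.147

Since Mercator area scale is 1/cos²φ, the true area equals the apparent area multiplied by cos²φ.
True area of nature reserve: 250000 × cos²(75.8°) = 250000 × 0.06018 = 15040 km².
True area of lagoon: 176000 × cos²(40.3°) = 176000 × 0.5817 = 102400 km².
Ratio = 15040 / 102400 ≈ 0.147.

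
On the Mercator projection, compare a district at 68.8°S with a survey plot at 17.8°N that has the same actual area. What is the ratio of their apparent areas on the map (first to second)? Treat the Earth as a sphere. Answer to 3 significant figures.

On Mercator, area is exaggerated by sec²φ = 1/cos²φ.
At 68.8°: sec²(68.8°) = 1/0.3616² = 7.647.
At 17.8°: sec²(17.8°) = 1/0.9521² = 1.103.
Ratio = 7.647/1.103 = cos²(17.8°)/cos²(68.8°) ≈ 6.93.

6.93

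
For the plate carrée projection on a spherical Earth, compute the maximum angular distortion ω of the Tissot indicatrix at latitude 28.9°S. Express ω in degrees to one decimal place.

7.6°

Plate carrée maps x = Rλ, y = Rφ. The meridian scale is h = 1 and the parallel scale is k = 1/cos φ = sec φ.
At 28.9°: h = 1.000, k = 1.142; principal scales a = 1.142, b = 1.000.
sin(ω/2) = (a − b)/(a + b) = 0.1423/2.142 = 0.06640, so ω = 2 arcsin(0.06640) ≈ 7.6°.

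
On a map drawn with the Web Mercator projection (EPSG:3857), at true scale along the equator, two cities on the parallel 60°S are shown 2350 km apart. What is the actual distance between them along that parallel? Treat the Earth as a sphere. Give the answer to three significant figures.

1180 km

The Mercator projection is conformal; its linear scale factor is the same in every direction and equals sec φ = 1/cos φ.
Along the parallel at 60°, map distances are exaggerated by k = sec 60° = 2.000.
True distance = 2350 / 2.000 = 2350 × cos 60° ≈ 1180 km.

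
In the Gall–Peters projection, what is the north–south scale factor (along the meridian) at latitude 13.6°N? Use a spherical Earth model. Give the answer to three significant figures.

1.37

Gall–Peters is a cylindrical equal-area projection with standard parallels at ±45°. A cylindrical equal-area projection with standard parallel φ₀ has meridian scale h = cos φ / cos φ₀ and parallel scale k = cos φ₀ / cos φ (so areas are preserved, h·k = 1).
h = cos 13.6° / cos 45° = 0.9720/0.7071 = 1.375.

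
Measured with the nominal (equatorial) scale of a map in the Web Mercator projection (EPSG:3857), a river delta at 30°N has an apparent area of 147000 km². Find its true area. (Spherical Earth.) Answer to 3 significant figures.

Mercator is conformal, so the point scale is isotropic: h = k = sec φ = 1/cos φ.
Areal scale = k² = sec²φ = 1/cos²(30°) = 1/0.8660² = 1.333.
True area = apparent / (areal scale) = 147000 / 1.333 ≈ 110000 km².

110000 km²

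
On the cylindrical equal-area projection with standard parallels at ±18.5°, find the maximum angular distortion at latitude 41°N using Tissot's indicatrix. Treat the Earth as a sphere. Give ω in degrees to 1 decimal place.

25.9°

Cylindrical equal-area (φ₀ = 18.5°): h = cos φ / cos 18.5° along meridians, k = cos 18.5° / cos φ along parallels; h·k = 1.
At 41°: h = 0.7958, k = 1.257; principal scales a = 1.257, b = 0.7958.
sin(ω/2) = (a − b)/(a + b) = 0.4607/2.052 = 0.2245, so ω = 2 arcsin(0.2245) ≈ 25.9°.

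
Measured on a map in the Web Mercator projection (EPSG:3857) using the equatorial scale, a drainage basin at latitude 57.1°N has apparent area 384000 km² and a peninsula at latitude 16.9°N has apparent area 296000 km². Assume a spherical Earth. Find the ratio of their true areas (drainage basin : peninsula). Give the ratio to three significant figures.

0.418

Since Mercator area scale is 1/cos²φ, the true area equals the apparent area multiplied by cos²φ.
True area of drainage basin: 384000 × cos²(57.1°) = 384000 × 0.2950 = 113300 km².
True area of peninsula: 296000 × cos²(16.9°) = 296000 × 0.9155 = 271000 km².
Ratio = 113300 / 271000 ≈ 0.418.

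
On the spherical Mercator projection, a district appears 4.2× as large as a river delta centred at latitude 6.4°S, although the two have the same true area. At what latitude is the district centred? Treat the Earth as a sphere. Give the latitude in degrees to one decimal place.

61.0°

For equal true areas on Mercator, apparent areas scale as sec²φ, so the ratio is cos²φ₂ / cos²φ₁.
cos²φ₂ / cos²φ₁ = 4.2  ⇒  cos φ₁ = cos 6.4° / √4.2 = 0.9938/2.049 = 0.4849.
φ₁ = arccos(0.4849) ≈ 61.0°.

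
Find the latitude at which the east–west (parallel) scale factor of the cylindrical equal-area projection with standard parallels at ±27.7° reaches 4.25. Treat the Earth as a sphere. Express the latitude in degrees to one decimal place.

78.0°

A cylindrical equal-area projection with standard parallel φ₀ has meridian scale h = cos φ / cos φ₀ and parallel scale k = cos φ₀ / cos φ (so areas are preserved, h·k = 1).
k = cos φ₀ / cos φ = 4.25  ⇒  cos φ = cos 27.7° / 4.25 = 0.2083.
φ = arccos(0.2083) ≈ 78.0°.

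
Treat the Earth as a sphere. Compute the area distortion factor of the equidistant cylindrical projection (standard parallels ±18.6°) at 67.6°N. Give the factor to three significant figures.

2.49

With standard parallel φ₀ = 18.6°, the equirectangular projection gives x = Rλ cos φ₀, y = Rφ, so h = 1 and k = cos 18.6° / cos φ.
Areal scale = h·k = 1 × cos φ₀ / cos φ; at 67.6°, h = 1.000, k = 2.487, so h·k = 2.487.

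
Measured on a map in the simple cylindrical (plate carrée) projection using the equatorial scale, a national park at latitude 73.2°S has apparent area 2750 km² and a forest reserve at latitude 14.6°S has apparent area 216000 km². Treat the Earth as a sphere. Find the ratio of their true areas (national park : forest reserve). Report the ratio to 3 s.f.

Plate carrée has h = 1 and k = sec φ, giving areal scale sec φ; true area = (apparent area) · cos φ.
True area of national park: 2750 × cos(73.2°) = 2750 × 0.2890 = 794.8 km².
True area of forest reserve: 216000 × cos(14.6°) = 216000 × 0.9677 = 209000 km².
Ratio = 794.8 / 209000 ≈ 0.00380.

0.00380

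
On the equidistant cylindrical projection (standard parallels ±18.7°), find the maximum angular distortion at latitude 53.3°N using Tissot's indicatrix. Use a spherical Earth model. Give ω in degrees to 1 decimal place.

26.2°

In the equirectangular projection with standard parallel φ₀ = 18.7° (x = Rλ cos φ₀, y = Rφ), meridians are true-scale (h = 1) and the parallel scale is k = cos φ₀ / cos φ.
At 53.3°: h = 1.000, k = 1.585; principal scales a = 1.585, b = 1.000.
sin(ω/2) = (a − b)/(a + b) = 0.5850/2.585 = 0.2263, so ω = 2 arcsin(0.2263) ≈ 26.2°.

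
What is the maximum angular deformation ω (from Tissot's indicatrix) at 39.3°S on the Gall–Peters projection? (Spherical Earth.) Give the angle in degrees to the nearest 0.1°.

10.3°

Gall–Peters is a cylindrical equal-area projection with standard parallels at ±45°. For cylindrical equal-area with standard parallel φ₀, h = cos φ / cos φ₀ and k = cos φ₀ / cos φ, so h·k = 1.
At 39.3°: h = 1.094, k = 0.9138; principal scales a = 1.094, b = 0.9138.
sin(ω/2) = (a − b)/(a + b) = 0.1806/2.008 = 0.08994, so ω = 2 arcsin(0.08994) ≈ 10.3°.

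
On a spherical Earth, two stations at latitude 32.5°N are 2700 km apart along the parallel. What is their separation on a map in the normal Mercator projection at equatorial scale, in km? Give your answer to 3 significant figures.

The Mercator projection is conformal; its linear scale factor is the same in every direction and equals sec φ = 1/cos φ.
Along the parallel, k = sec 32.5° = 1/0.8434 = 1.186.
Map distance = 2700 × 1.186 ≈ 3200 km.

3200 km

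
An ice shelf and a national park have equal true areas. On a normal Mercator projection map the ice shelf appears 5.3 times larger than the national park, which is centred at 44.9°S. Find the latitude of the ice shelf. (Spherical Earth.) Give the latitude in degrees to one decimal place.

72.1°

For equal true areas on Mercator, apparent areas scale as sec²φ, so the ratio is cos²φ₂ / cos²φ₁.
cos²φ₂ / cos²φ₁ = 5.3  ⇒  cos φ₁ = cos 44.9° / √5.3 = 0.7083/2.302 = 0.3077.
φ₁ = arccos(0.3077) ≈ 72.1°.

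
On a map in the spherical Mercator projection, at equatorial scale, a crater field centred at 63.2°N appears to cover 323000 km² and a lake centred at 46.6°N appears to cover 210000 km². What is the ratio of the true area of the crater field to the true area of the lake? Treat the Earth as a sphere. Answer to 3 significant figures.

0.662

On Mercator the areal scale is sec²φ, so true area = apparent × cos²φ.
True area of crater field: 323000 × cos²(63.2°) = 323000 × 0.2033 = 65660 km².
True area of lake: 210000 × cos²(46.6°) = 210000 × 0.4721 = 99140 km².
Ratio = 65660 / 99140 ≈ 0.662.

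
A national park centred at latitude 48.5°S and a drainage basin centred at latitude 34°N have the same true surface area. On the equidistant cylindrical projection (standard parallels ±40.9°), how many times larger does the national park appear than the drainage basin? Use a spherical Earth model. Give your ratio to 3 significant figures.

With standard parallel φ₀ = 40.9°, the equirectangular projection gives x = Rλ cos φ₀, y = Rφ, so h = 1 and k = cos 40.9° / cos φ.
Areal scale at 48.5°: h·k = 1.000 × 1.141 = 1.141.
Areal scale at 34°: h·k = 1.000 × 0.9117 = 0.9117.
Ratio = 1.141/0.9117 ≈ 1.25.

1.25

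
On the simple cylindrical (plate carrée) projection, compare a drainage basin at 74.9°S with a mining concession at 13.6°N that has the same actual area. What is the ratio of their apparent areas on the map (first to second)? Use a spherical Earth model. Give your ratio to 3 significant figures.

3.73

For the equirectangular projection with φ₀ = 0 (plate carrée), h = 1 along meridians and k = sec φ along parallels.
Areal scale at 74.9°: h·k = 1.000 × 3.839 = 3.839.
Areal scale at 13.6°: h·k = 1.000 × 1.029 = 1.029.
Ratio = 3.839/1.029 ≈ 3.73.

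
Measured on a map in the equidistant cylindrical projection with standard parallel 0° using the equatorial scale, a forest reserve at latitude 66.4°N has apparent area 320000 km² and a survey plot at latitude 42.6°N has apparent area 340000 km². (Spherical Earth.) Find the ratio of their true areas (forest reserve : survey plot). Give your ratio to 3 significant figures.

On the plate carrée, areal scale = h·k = 1 × sec φ, so true area = apparent × cos φ.
True area of forest reserve: 320000 × cos(66.4°) = 320000 × 0.4003 = 128100 km².
True area of survey plot: 340000 × cos(42.6°) = 340000 × 0.7361 = 250300 km².
Ratio = 128100 / 250300 ≈ 0.512.

0.512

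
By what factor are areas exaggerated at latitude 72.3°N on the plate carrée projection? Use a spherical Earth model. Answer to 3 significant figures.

3.29

For the equirectangular projection with φ₀ = 0 (plate carrée), h = 1 along meridians and k = sec φ along parallels.
Areal scale = h·k = 1 × sec φ; at 72.3°, h = 1.000, k = 3.289, so h·k = 3.289.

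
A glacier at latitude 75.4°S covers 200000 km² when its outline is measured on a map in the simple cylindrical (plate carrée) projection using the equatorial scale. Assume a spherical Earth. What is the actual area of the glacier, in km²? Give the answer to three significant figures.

50400 km²

For the equirectangular projection with φ₀ = 0 (plate carrée), h = 1 along meridians and k = sec φ along parallels.
Areal scale = h·k = 1 × sec φ; at 75.4°, h = 1.000, k = 3.967, so h·k = 3.967.
True area = apparent / (areal scale) = 200000 / 3.967 ≈ 50400 km².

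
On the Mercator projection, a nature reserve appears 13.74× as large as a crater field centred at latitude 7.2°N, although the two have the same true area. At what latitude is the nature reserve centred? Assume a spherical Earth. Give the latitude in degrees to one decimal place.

74.5°

Mercator areal scale is sec²φ, so apparent-area ratio = sec²φ₁ / sec²φ₂ = cos²φ₂ / cos²φ₁.
cos²φ₂ / cos²φ₁ = 13.74  ⇒  cos φ₁ = cos 7.2° / √13.74 = 0.9921/3.707 = 0.2677.
φ₁ = arccos(0.2677) ≈ 74.5°.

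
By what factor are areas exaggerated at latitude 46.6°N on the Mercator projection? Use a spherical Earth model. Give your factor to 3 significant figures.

The Mercator projection is conformal; its linear scale factor is the same in every direction and equals sec φ = 1/cos φ.
Areal scale = k² = sec²φ = 1/cos²(46.6°) = 1/0.6871² = 2.118.

2.12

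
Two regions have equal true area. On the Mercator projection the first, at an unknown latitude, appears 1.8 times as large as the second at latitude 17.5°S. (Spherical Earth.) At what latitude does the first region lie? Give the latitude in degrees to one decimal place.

44.7°

For equal true areas on Mercator, apparent areas scale as sec²φ, so the ratio is cos²φ₂ / cos²φ₁.
cos²φ₂ / cos²φ₁ = 1.8  ⇒  cos φ₁ = cos 17.5° / √1.8 = 0.9537/1.342 = 0.7109.
φ₁ = arccos(0.7109) ≈ 44.7°.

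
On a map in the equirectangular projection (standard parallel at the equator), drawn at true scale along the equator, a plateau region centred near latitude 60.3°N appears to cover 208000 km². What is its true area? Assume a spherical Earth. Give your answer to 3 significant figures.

For the equirectangular projection with φ₀ = 0 (plate carrée), h = 1 along meridians and k = sec φ along parallels.
Areal scale = h·k = 1 × sec φ; at 60.3°, h = 1.000, k = 2.018, so h·k = 2.018.
True area = apparent / (areal scale) = 208000 / 2.018 ≈ 103000 km².

103000 km²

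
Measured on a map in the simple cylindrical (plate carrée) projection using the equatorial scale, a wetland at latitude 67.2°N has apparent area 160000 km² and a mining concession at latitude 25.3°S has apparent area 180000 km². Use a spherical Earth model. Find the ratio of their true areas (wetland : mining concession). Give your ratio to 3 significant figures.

On the plate carrée, areal scale = h·k = 1 × sec φ, so true area = apparent × cos φ.
True area of wetland: 160000 × cos(67.2°) = 160000 × 0.3875 = 62000 km².
True area of mining concession: 180000 × cos(25.3°) = 180000 × 0.9041 = 162700 km².
Ratio = 62000 / 162700 ≈ 0.381.

0.381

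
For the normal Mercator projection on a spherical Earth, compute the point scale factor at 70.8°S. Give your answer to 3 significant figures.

3.04

Mercator is conformal, so the point scale is isotropic: h = k = sec φ = 1/cos φ.
k = 1/cos 70.8° = 1/0.3289 = 3.041.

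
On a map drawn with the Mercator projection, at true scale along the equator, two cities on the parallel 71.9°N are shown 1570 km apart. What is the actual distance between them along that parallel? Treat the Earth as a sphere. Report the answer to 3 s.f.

Mercator is conformal, so the point scale is isotropic: h = k = sec φ = 1/cos φ.
Along the parallel at 71.9°, map distances are exaggerated by k = sec 71.9° = 3.219.
True distance = 1570 / 3.219 = 1570 × cos 71.9° ≈ 488 km.

488 km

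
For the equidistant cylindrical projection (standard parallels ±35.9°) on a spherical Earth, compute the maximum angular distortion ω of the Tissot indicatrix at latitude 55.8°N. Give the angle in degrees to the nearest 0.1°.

In the equirectangular projection with standard parallel φ₀ = 35.9° (x = Rλ cos φ₀, y = Rφ), meridians are true-scale (h = 1) and the parallel scale is k = cos φ₀ / cos φ.
At 55.8°: h = 1.000, k = 1.441; principal scales a = 1.441, b = 1.000.
sin(ω/2) = (a − b)/(a + b) = 0.4411/2.441 = 0.1807, so ω = 2 arcsin(0.1807) ≈ 20.8°.

20.8°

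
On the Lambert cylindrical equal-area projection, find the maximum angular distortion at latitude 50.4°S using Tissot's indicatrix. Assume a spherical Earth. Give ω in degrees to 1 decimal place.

The Lambert cylindrical equal-area projection is the cylindrical equal-area projection with its standard parallel at the equator (φ₀ = 0). For cylindrical equal-area with standard parallel φ₀, h = cos φ / cos φ₀ and k = cos φ₀ / cos φ, so h·k = 1.
At 50.4°: h = 0.6374, k = 1.569; principal scales a = 1.569, b = 0.6374.
sin(ω/2) = (a − b)/(a + b) = 0.9314/2.206 = 0.4222, so ω = 2 arcsin(0.4222) ≈ 49.9°.

49.9°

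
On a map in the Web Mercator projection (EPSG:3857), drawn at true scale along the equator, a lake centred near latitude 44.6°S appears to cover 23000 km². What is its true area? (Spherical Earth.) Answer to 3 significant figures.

11700 km²

The Mercator projection is conformal; its linear scale factor is the same in every direction and equals sec φ = 1/cos φ.
Areal scale = k² = sec²φ = 1/cos²(44.6°) = 1/0.7120² = 1.972.
True area = apparent / (areal scale) = 23000 / 1.972 ≈ 11700 km².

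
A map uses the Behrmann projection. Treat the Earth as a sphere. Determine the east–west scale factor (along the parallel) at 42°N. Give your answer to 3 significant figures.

Behrmann is a cylindrical equal-area projection with standard parallels at ±30°. Cylindrical equal-area (φ₀ = 30°): h = cos φ / cos 30° along meridians, k = cos 30° / cos φ along parallels; h·k = 1.
k = cos 30° / cos 42° = 0.8660/0.7431 = 1.165.

1.17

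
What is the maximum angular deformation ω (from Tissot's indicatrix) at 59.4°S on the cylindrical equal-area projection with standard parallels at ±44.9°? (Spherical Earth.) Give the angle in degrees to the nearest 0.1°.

A cylindrical equal-area projection with standard parallel φ₀ has meridian scale h = cos φ / cos φ₀ and parallel scale k = cos φ₀ / cos φ (so areas are preserved, h·k = 1).
At 59.4°: h = 0.7186, k = 1.392; principal scales a = 1.392, b = 0.7186.
sin(ω/2) = (a − b)/(a + b) = 0.6729/2.110 = 0.3189, so ω = 2 arcsin(0.3189) ≈ 37.2°.

37.2°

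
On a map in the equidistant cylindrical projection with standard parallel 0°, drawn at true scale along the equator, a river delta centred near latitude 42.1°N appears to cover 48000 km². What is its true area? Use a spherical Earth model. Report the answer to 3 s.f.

35600 km²

In the plate carrée (x = Rλ, y = Rφ), meridians are true-scale (h = 1) and parallels are stretched by k = sec φ.
Areal scale = h·k = 1 × sec φ; at 42.1°, h = 1.000, k = 1.348, so h·k = 1.348.
True area = apparent / (areal scale) = 48000 / 1.348 ≈ 35600 km².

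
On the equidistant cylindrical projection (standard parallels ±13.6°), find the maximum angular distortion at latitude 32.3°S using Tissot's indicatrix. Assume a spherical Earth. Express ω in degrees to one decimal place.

8.0°

With standard parallel φ₀ = 13.6°, the equirectangular projection gives x = Rλ cos φ₀, y = Rφ, so h = 1 and k = cos 13.6° / cos φ.
At 32.3°: h = 1.000, k = 1.150; principal scales a = 1.150, b = 1.000.
sin(ω/2) = (a − b)/(a + b) = 0.1499/2.150 = 0.06972, so ω = 2 arcsin(0.06972) ≈ 8.0°.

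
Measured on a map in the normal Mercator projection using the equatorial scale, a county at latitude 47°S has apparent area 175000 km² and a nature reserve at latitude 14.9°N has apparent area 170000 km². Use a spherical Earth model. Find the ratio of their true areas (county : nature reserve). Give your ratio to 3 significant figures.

0.513

Since Mercator area scale is 1/cos²φ, the true area equals the apparent area multiplied by cos²φ.
True area of county: 175000 × cos²(47°) = 175000 × 0.4651 = 81400 km².
True area of nature reserve: 170000 × cos²(14.9°) = 170000 × 0.9339 = 158800 km².
Ratio = 81400 / 158800 ≈ 0.513.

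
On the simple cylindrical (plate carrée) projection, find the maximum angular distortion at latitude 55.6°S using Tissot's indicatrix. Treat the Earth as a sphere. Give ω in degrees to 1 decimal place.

Plate carrée maps x = Rλ, y = Rφ. The meridian scale is h = 1 and the parallel scale is k = 1/cos φ = sec φ.
At 55.6°: h = 1.000, k = 1.770; principal scales a = 1.770, b = 1.000.
sin(ω/2) = (a − b)/(a + b) = 0.7700/2.770 = 0.2780, so ω = 2 arcsin(0.2780) ≈ 32.3°.

32.3°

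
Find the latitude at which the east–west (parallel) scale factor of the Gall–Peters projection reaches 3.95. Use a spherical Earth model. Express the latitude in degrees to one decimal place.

The Gall–Peters projection is cylindrical equal-area with φ₀ = 45°. For cylindrical equal-area with standard parallel φ₀, h = cos φ / cos φ₀ and k = cos φ₀ / cos φ, so h·k = 1.
k = cos φ₀ / cos φ = 3.95  ⇒  cos φ = cos 45° / 3.95 = 0.1790.
φ = arccos(0.1790) ≈ 79.7°.

79.7°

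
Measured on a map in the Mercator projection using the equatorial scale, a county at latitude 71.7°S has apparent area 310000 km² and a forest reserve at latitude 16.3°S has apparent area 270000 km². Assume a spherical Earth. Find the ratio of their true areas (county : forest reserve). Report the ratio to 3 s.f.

0.123

Since Mercator area scale is 1/cos²φ, the true area equals the apparent area multiplied by cos²φ.
True area of county: 310000 × cos²(71.7°) = 310000 × 0.09859 = 30560 km².
True area of forest reserve: 270000 × cos²(16.3°) = 270000 × 0.9212 = 248700 km².
Ratio = 30560 / 248700 ≈ 0.123.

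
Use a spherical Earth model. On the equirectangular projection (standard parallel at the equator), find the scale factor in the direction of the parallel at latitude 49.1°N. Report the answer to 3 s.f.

For the equirectangular projection with φ₀ = 0 (plate carrée), h = 1 along meridians and k = sec φ along parallels.
k = 1/cos 49.1° = 1/0.6547 = 1.527.

1.53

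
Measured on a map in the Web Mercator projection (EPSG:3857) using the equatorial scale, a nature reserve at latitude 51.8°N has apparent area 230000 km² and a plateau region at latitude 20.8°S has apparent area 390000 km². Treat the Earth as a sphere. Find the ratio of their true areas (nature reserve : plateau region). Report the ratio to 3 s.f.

0.258

On Mercator the areal scale is sec²φ, so true area = apparent × cos²φ.
True area of nature reserve: 230000 × cos²(51.8°) = 230000 × 0.3824 = 87960 km².
True area of plateau region: 390000 × cos²(20.8°) = 390000 × 0.8739 = 340800 km².
Ratio = 87960 / 340800 ≈ 0.258.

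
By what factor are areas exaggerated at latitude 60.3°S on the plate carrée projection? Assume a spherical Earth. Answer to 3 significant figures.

For the equirectangular projection with φ₀ = 0 (plate carrée), h = 1 along meridians and k = sec φ along parallels.
Areal scale = h·k = 1 × sec φ; at 60.3°, h = 1.000, k = 2.018, so h·k = 2.018.

2.02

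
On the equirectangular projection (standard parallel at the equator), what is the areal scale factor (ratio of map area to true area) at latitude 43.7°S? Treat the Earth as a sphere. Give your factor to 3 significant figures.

Plate carrée maps x = Rλ, y = Rφ. The meridian scale is h = 1 and the parallel scale is k = 1/cos φ = sec φ.
Areal scale = h·k = 1 × sec φ; at 43.7°, h = 1.000, k = 1.383, so h·k = 1.383.

1.38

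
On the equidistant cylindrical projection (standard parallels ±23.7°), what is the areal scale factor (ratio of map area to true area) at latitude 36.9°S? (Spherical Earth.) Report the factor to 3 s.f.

With standard parallel φ₀ = 23.7°, the equirectangular projection gives x = Rλ cos φ₀, y = Rφ, so h = 1 and k = cos 23.7° / cos φ.
Areal scale = h·k = 1 × cos φ₀ / cos φ; at 36.9°, h = 1.000, k = 1.145, so h·k = 1.145.

1.15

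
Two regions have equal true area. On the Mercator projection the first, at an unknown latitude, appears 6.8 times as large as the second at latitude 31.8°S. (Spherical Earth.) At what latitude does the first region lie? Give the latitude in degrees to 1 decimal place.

71.0°

Mercator areal scale is sec²φ, so apparent-area ratio = sec²φ₁ / sec²φ₂ = cos²φ₂ / cos²φ₁.
cos²φ₂ / cos²φ₁ = 6.8  ⇒  cos φ₁ = cos 31.8° / √6.8 = 0.8499/2.608 = 0.3259.
φ₁ = arccos(0.3259) ≈ 71.0°.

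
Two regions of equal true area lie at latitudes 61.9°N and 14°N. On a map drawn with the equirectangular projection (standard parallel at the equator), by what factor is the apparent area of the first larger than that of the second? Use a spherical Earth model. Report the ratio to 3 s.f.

2.06

In the plate carrée (x = Rλ, y = Rφ), meridians are true-scale (h = 1) and parallels are stretched by k = sec φ.
Areal scale at 61.9°: h·k = 1.000 × 2.123 = 2.123.
Areal scale at 14°: h·k = 1.000 × 1.031 = 1.031.
Ratio = 2.123/1.031 ≈ 2.06.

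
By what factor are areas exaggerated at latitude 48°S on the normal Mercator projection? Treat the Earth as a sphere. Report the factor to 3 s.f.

2.23

For Mercator, h = k = sec φ (a conformal cylindrical projection has a single point scale, 1/cos φ).
Areal scale = k² = sec²φ = 1/cos²(48°) = 1/0.6691² = 2.233.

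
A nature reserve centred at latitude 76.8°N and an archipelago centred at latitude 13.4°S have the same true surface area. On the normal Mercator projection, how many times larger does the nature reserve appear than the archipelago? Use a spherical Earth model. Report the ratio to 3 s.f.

18.1

Mercator is conformal with k = sec φ, so areal scale = k² = sec²φ.
At 76.8°: sec²(76.8°) = 1/0.2284² = 19.18.
At 13.4°: sec²(13.4°) = 1/0.9728² = 1.057.
Ratio = 19.18/1.057 = cos²(13.4°)/cos²(76.8°) ≈ 18.1.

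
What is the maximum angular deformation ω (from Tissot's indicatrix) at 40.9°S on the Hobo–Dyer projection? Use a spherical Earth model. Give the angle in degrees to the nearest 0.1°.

5.5°

Hobo–Dyer is a cylindrical equal-area projection with standard parallels at ±37.5°. A cylindrical equal-area projection with standard parallel φ₀ has meridian scale h = cos φ / cos φ₀ and parallel scale k = cos φ₀ / cos φ (so areas are preserved, h·k = 1).
At 40.9°: h = 0.9527, k = 1.050; principal scales a = 1.050, b = 0.9527.
sin(ω/2) = (a − b)/(a + b) = 0.09688/2.002 = 0.04838, so ω = 2 arcsin(0.04838) ≈ 5.5°.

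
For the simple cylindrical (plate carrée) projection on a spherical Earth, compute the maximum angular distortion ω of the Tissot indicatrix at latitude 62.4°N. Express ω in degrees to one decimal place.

Plate carrée maps x = Rλ, y = Rφ. The meridian scale is h = 1 and the parallel scale is k = 1/cos φ = sec φ.
At 62.4°: h = 1.000, k = 2.158; principal scales a = 2.158, b = 1.000.
sin(ω/2) = (a − b)/(a + b) = 1.158/3.158 = 0.3668, so ω = 2 arcsin(0.3668) ≈ 43.0°.

43.0°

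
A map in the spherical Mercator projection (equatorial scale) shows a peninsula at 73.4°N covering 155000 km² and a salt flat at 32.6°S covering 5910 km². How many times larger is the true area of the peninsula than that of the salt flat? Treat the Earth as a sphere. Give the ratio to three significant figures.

Since Mercator area scale is 1/cos²φ, the true area equals the apparent area multiplied by cos²φ.
True area of peninsula: 155000 × cos²(73.4°) = 155000 × 0.08162 = 12650 km².
True area of salt flat: 5910 × cos²(32.6°) = 5910 × 0.7097 = 4194 km².
Ratio = 12650 / 4194 ≈ 3.02.

3.02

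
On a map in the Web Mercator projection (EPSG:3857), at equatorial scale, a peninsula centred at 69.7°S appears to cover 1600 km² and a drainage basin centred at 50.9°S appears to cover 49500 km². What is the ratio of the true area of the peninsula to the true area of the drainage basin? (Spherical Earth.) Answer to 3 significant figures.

Since Mercator area scale is 1/cos²φ, the true area equals the apparent area multiplied by cos²φ.
True area of peninsula: 1600 × cos²(69.7°) = 1600 × 0.1204 = 192.6 km².
True area of drainage basin: 49500 × cos²(50.9°) = 49500 × 0.3978 = 19690 km².
Ratio = 192.6 / 19690 ≈ 0.00978.

0.00978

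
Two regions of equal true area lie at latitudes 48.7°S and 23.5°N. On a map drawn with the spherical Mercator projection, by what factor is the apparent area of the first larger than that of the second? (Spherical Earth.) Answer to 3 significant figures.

1.93

Mercator areal scale is sec²φ.
At 48.7°: sec²(48.7°) = 1/0.6600² = 2.296.
At 23.5°: sec²(23.5°) = 1/0.9171² = 1.189.
Ratio = 2.296/1.189 = cos²(23.5°)/cos²(48.7°) ≈ 1.93.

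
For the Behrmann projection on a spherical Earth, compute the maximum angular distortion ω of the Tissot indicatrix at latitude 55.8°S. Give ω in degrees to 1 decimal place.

The Behrmann projection is cylindrical equal-area with φ₀ = 30°. Cylindrical equal-area (φ₀ = 30°): h = cos φ / cos 30° along meridians, k = cos 30° / cos φ along parallels; h·k = 1.
At 55.8°: h = 0.6490, k = 1.541; principal scales a = 1.541, b = 0.6490.
sin(ω/2) = (a − b)/(a + b) = 0.8917/2.190 = 0.4072, so ω = 2 arcsin(0.4072) ≈ 48.1°.

48.1°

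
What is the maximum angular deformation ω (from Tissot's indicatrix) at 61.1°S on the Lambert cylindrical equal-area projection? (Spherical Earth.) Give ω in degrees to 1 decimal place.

The Lambert cylindrical equal-area projection is the cylindrical equal-area projection with its standard parallel at the equator (φ₀ = 0). For cylindrical equal-area with standard parallel φ₀, h = cos φ / cos φ₀ and k = cos φ₀ / cos φ, so h·k = 1.
At 61.1°: h = 0.4833, k = 2.069; principal scales a = 2.069, b = 0.4833.
sin(ω/2) = (a − b)/(a + b) = 1.586/2.552 = 0.6213, so ω = 2 arcsin(0.6213) ≈ 76.8°.

76.8°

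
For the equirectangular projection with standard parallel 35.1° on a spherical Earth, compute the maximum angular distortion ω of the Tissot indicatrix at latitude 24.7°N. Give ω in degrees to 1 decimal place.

6.0°

With standard parallel φ₀ = 35.1°, the equirectangular projection gives x = Rλ cos φ₀, y = Rφ, so h = 1 and k = cos 35.1° / cos φ.
At 24.7°: h = 1.000, k = 0.9005; principal scales a = 1.000, b = 0.9005.
sin(ω/2) = (a − b)/(a + b) = 0.09946/1.901 = 0.05233, so ω = 2 arcsin(0.05233) ≈ 6.0°.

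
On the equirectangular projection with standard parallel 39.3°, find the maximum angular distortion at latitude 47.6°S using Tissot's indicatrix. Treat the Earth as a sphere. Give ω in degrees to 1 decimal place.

7.9°

With standard parallel φ₀ = 39.3°, the equirectangular projection gives x = Rλ cos φ₀, y = Rφ, so h = 1 and k = cos 39.3° / cos φ.
At 47.6°: h = 1.000, k = 1.148; principal scales a = 1.148, b = 1.000.
sin(ω/2) = (a − b)/(a + b) = 0.1476/2.148 = 0.06873, so ω = 2 arcsin(0.06873) ≈ 7.9°.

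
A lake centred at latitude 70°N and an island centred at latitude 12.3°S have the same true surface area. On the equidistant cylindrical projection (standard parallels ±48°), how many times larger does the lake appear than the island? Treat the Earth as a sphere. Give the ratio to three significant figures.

The equidistant cylindrical projection with φ₀ = 48° has h = 1 (meridians true) and k = cos φ₀ / cos φ along parallels.
Areal scale at 70°: h·k = 1.000 × 1.956 = 1.956.
Areal scale at 12.3°: h·k = 1.000 × 0.6849 = 0.6849.
Ratio = 1.956/0.6849 ≈ 2.86.

2.86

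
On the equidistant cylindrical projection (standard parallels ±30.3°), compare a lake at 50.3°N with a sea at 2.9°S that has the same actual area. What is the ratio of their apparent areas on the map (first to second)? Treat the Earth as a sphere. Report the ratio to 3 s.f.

1.56

The equidistant cylindrical projection with φ₀ = 30.3° has h = 1 (meridians true) and k = cos φ₀ / cos φ along parallels.
Areal scale at 50.3°: h·k = 1.000 × 1.352 = 1.352.
Areal scale at 2.9°: h·k = 1.000 × 0.8645 = 0.8645.
Ratio = 1.352/0.8645 ≈ 1.56.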